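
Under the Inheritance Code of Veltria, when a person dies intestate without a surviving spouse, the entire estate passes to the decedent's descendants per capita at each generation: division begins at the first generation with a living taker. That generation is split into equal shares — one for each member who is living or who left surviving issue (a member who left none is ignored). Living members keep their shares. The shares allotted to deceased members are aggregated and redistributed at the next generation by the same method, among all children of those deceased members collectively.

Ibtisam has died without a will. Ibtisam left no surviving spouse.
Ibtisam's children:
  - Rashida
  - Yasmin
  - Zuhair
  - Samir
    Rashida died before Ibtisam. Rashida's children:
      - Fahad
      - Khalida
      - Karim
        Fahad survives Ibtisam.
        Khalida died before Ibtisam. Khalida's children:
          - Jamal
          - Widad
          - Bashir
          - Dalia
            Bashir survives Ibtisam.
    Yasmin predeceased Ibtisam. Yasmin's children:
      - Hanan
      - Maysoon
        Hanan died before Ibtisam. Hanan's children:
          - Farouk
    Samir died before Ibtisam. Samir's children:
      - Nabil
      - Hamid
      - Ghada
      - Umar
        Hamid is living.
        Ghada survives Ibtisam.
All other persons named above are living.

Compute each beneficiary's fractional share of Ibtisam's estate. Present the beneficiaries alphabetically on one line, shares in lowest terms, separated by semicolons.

There is no surviving spouse, so the entire estate passes to Ibtisam's descendants per capita at each generation.
At generation 1 (Rashida, Yasmin, Zuhair, Samir) there are 4 shares of (1)/4 = 1/4 each.
Living: Zuhair — each takes 1/4.
Deceased: Rashida, Yasmin, and Samir. Their combined 3/4 is pooled and carried to generation 2.
At generation 2 (Fahad, Khalida, Karim, Hanan, Maysoon, Nabil, Hamid, Ghada, Umar) there are 9 shares of (3/4)/9 = 1/12 each.
Living: Fahad, Karim, Maysoon, Nabil, Hamid, Ghada, and Umar — each takes 1/12.
Deceased: Khalida and Hanan. Their combined 1/6 is pooled and carried to generation 3.
At generation 3 (Jamal, Widad, Bashir, Dalia, Farouk) there are 5 shares of (1/6)/5 = 1/30 each.
Living: Jamal, Widad, Bashir, Dalia, and Farouk — each takes 1/30.

Bashir 1/30; Dalia 1/30; Fahad 1/12; Farouk 1/30; Ghada 1/12; Hamid 1/12; Jamal 1/30; Karim 1/12; Maysoon 1/12; Nabil 1/12; Umar 1/12; Widad 1/30; Zuhair 1/4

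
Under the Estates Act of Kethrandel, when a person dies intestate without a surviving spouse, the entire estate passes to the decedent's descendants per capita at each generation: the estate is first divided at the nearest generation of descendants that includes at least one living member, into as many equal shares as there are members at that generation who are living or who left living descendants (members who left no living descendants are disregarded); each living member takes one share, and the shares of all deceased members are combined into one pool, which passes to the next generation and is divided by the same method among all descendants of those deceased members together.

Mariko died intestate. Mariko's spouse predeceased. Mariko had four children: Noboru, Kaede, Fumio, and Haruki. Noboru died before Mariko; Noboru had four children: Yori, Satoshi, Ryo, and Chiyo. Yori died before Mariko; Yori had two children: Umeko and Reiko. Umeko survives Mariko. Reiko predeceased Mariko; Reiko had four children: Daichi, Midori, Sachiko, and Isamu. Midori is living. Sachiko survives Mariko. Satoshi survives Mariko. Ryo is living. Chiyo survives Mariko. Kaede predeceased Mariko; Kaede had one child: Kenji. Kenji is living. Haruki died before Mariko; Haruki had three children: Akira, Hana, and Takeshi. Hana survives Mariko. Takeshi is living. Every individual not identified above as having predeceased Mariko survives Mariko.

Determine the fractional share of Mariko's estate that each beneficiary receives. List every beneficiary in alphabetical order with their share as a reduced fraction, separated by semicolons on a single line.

There is no surviving spouse, so the entire estate passes to Mariko's descendants per capita at each generation.
At generation 1 (Noboru, Kaede, Fumio, Haruki) there are 4 shares of (1)/4 = 1/4 each.
Living: Fumio — each takes 1/4.
Deceased: Noboru, Kaede, and Haruki. Their combined 3/4 is pooled and carried to generation 2.
At generation 2 (Yori, Satoshi, Ryo, Chiyo, Kenji, Akira, Hana, Takeshi) there are 8 shares of (3/4)/8 = 3/32 each.
Living: Satoshi, Ryo, Chiyo, Kenji, Akira, Hana, and Takeshi — each takes 3/32.
Deceased: Yori. That 3/32 share is carried to generation 3.
At generation 3 (Umeko, Reiko) there are 2 shares of (3/32)/2 = 3/64 each.
Living: Umeko — each takes 3/64.
Deceased: Reiko. That 3/64 share is carried to generation 4.
At generation 4 (Daichi, Midori, Sachiko, Isamu) there are 4 shares of (3/64)/4 = 3/256 each.
Living: Daichi, Midori, Sachiko, and Isamu — each takes 3/256.

Akira 3/32; Chiyo 3/32; Daichi 3/256; Fumio 1/4; Hana 3/32; Isamu 3/256; Kenji 3/32; Midori 3/256; Ryo 3/32; Sachiko 3/256; Satoshi 3/32; Takeshi 3/32; Umeko 3/64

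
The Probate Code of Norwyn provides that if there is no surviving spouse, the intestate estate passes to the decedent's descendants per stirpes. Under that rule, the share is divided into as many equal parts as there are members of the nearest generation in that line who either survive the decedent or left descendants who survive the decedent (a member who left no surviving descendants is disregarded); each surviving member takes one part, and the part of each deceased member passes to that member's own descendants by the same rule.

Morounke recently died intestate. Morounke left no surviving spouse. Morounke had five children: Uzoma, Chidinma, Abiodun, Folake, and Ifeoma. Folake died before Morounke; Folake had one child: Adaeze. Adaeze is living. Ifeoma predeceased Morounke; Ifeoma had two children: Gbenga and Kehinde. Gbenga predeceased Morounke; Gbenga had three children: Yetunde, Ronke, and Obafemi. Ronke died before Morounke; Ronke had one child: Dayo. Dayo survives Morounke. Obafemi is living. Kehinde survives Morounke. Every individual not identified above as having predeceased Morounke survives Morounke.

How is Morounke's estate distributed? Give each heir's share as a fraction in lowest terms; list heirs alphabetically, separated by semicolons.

There is no surviving spouse, so the entire estate passes to Morounke's descendants per stirpes.
The estate is divided into 5 equal shares of 1/5 among Uzoma, Chidinma, Abiodun, Folake, Ifeoma.
Uzoma is living and takes 1/5.
Chidinma is living and takes 1/5.
Abiodun is living and takes 1/5.
Folake predeceased; the 1/5 allotted to Folake's branch passes to Folake's issue by representation.
Adaeze is the sole taker at this level and receives the full 1/5.
Ifeoma predeceased; the 1/5 allotted to Ifeoma's branch passes to Ifeoma's issue by representation.
The 1/5 is divided into 2 equal shares of 1/10 among Gbenga, Kehinde.
Gbenga predeceased; the 1/10 allotted to Gbenga's branch passes to Gbenga's issue by representation.
The 1/10 is divided into 3 equal shares of 1/30 among Yetunde, Ronke, Obafemi.
Yetunde is living and takes 1/30.
Ronke predeceased; the 1/30 allotted to Ronke's branch passes to Ronke's issue by representation.
Dayo is the sole taker at this level and receives the full 1/30.
Obafemi is living and takes 1/30.
Kehinde is living and takes 1/10.

Abiodun 1/5; Adaeze 1/5; Chidinma 1/5; Dayo 1/30; Kehinde 1/10; Obafemi 1/30; Uzoma 1/5; Yetunde 1/30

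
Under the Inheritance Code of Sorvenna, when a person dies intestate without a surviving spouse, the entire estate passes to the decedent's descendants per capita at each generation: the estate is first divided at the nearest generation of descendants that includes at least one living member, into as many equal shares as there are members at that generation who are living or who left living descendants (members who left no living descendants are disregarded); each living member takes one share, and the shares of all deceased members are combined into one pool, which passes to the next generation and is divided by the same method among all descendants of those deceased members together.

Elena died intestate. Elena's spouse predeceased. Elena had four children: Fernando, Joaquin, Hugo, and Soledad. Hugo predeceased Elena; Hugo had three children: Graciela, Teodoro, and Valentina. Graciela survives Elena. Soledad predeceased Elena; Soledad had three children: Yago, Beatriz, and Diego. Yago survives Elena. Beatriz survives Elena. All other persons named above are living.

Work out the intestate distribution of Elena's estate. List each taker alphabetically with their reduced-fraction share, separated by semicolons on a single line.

Beatriz 1/12; Diego 1/12; Fernando 1/4; Graciela 1/12; Joaquin 1/4; Teodoro 1/12; Valentina 1/12; Yago 1/12

There is no surviving spouse, so the entire estate passes to Elena's descendants per capita at each generation.
At generation 1 (Fernando, Joaquin, Hugo, Soledad) there are 4 shares of (1)/4 = 1/4 each.
Living: Fernando and Joaquin — each takes 1/4.
Deceased: Hugo and Soledad. Their combined 1/2 is pooled and carried to generation 2.
At generation 2 (Graciela, Teodoro, Valentina, Yago, Beatriz, Diego) there are 6 shares of (1/2)/6 = 1/12 each.
Living: Graciela, Teodoro, Valentina, Yago, Beatriz, and Diego — each takes 1/12.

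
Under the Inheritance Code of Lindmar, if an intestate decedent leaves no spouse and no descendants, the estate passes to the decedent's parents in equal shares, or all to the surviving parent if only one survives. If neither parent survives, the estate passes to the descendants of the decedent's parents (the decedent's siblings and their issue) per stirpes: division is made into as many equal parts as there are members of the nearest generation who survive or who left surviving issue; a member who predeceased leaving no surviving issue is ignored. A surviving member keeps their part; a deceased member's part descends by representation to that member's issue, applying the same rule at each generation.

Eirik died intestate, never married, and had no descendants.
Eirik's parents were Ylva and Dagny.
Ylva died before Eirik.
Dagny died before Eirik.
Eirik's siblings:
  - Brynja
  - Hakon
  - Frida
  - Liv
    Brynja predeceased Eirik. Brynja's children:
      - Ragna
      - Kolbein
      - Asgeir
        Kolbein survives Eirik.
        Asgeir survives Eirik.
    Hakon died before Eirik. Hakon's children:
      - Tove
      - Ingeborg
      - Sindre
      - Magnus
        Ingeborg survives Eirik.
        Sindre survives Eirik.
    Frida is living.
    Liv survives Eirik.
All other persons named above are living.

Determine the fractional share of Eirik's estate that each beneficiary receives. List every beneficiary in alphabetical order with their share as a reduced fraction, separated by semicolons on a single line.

Neither parent survives and there are no descendants, so the estate passes to Eirik's siblings and their issue per stirpes.
The estate is divided into 4 equal shares of 1/4 among Brynja, Hakon, Frida, Liv.
Brynja predeceased; the 1/4 allotted to Brynja's branch passes to Brynja's issue by representation.
The 1/4 is divided into 3 equal shares of 1/12 among Ragna, Kolbein, Asgeir.
Ragna is living and takes 1/12.
Kolbein is living and takes 1/12.
Asgeir is living and takes 1/12.
Hakon predeceased; the 1/4 allotted to Hakon's branch passes to Hakon's issue by representation.
The 1/4 is divided into 4 equal shares of 1/16 among Tove, Ingeborg, Sindre, Magnus.
Tove is living and takes 1/16.
Ingeborg is living and takes 1/16.
Sindre is living and takes 1/16.
Magnus is living and takes 1/16.
Frida is living and takes 1/4.
Liv is living and takes 1/4.

Asgeir 1/12; Frida 1/4; Ingeborg 1/16; Kolbein 1/12; Liv 1/4; Magnus 1/16; Ragna 1/12; Sindre 1/16; Tove 1/16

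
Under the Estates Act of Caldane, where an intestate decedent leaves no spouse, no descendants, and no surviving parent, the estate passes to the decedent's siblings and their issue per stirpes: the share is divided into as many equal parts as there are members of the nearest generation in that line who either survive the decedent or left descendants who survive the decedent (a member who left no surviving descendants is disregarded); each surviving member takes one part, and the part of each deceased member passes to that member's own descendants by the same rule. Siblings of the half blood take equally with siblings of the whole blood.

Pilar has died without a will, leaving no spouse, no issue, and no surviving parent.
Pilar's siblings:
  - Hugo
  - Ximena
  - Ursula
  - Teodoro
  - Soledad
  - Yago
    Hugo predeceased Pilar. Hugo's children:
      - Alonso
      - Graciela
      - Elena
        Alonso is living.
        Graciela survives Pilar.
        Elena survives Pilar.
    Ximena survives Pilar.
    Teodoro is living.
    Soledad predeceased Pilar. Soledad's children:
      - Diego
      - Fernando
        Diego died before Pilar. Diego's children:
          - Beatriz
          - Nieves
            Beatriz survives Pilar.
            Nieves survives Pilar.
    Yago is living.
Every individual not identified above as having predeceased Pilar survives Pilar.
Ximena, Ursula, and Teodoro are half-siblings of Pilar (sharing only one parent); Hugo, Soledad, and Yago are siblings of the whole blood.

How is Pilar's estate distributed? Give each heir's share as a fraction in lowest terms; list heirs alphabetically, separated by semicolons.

No spouse, descendants, or parent survives, so the estate passes to Pilar's siblings per stirpes.
Half-blood and whole-blood siblings take equally under the stated rule.
The estate is divided into 6 equal shares of 1/6 among Hugo, Ximena, Ursula, Teodoro, Soledad, Yago.
Hugo predeceased; the 1/6 allotted to Hugo's branch passes to Hugo's issue by representation.
The 1/6 is divided into 3 equal shares of 1/18 among Alonso, Graciela, Elena.
Alonso is living and takes 1/18.
Graciela is living and takes 1/18.
Elena is living and takes 1/18.
Ximena is living and takes 1/6.
Ursula is living and takes 1/6.
Teodoro is living and takes 1/6.
Soledad predeceased; the 1/6 allotted to Soledad's branch passes to Soledad's issue by representation.
The 1/6 is divided into 2 equal shares of 1/12 among Diego, Fernando.
Diego predeceased; the 1/12 allotted to Diego's branch passes to Diego's issue by representation.
The 1/12 is divided into 2 equal shares of 1/24 among Beatriz, Nieves.
Beatriz is living and takes 1/24.
Nieves is living and takes 1/24.
Fernando is living and takes 1/12.
Yago is living and takes 1/6.

Alonso 1/18; Beatriz 1/24; Elena 1/18; Fernando 1/12; Graciela 1/18; Nieves 1/24; Teodoro 1/6; Ursula 1/6; Ximena 1/6; Yago 1/6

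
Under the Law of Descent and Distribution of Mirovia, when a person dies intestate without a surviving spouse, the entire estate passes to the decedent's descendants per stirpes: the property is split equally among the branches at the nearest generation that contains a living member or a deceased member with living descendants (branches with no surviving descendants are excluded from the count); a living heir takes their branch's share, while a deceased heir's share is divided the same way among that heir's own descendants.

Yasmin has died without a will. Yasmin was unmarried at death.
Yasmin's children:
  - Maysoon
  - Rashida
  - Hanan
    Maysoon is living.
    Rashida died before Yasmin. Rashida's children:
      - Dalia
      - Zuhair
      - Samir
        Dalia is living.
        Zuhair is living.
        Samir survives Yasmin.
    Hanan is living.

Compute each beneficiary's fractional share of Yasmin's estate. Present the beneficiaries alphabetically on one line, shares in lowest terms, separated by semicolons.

Dalia 1/9; Hanan 1/3; Maysoon 1/3; Samir 1/9; Zuhair 1/9

There is no surviving spouse, so the entire estate passes to Yasmin's descendants per stirpes.
The estate is divided into 3 equal shares of 1/3 among Maysoon, Rashida, Hanan.
Maysoon is living and takes 1/3.
Rashida predeceased; the 1/3 allotted to Rashida's branch passes to Rashida's issue by representation.
The 1/3 is divided into 3 equal shares of 1/9 among Dalia, Zuhair, Samir.
Dalia is living and takes 1/9.
Zuhair is living and takes 1/9.
Samir is living and takes 1/9.
Hanan is living and takes 1/3.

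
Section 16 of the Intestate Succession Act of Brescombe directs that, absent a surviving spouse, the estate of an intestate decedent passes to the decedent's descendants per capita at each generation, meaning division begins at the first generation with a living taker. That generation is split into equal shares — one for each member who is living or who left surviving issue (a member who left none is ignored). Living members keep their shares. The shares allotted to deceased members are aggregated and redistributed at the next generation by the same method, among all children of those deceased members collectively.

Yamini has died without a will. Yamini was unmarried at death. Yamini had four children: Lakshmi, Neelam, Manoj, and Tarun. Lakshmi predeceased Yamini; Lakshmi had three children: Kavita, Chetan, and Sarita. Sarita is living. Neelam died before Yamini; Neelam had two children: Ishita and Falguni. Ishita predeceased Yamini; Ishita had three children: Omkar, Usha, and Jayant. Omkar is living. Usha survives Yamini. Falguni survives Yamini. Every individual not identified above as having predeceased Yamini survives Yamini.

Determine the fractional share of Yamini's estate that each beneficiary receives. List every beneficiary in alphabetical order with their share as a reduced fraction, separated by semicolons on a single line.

Chetan 1/10; Falguni 1/10; Jayant 1/30; Kavita 1/10; Manoj 1/4; Omkar 1/30; Sarita 1/10; Tarun 1/4; Usha 1/30

There is no surviving spouse, so the entire estate passes to Yamini's descendants per capita at each generation.
At generation 1 (Lakshmi, Neelam, Manoj, Tarun) there are 4 shares of (1)/4 = 1/4 each.
Living: Manoj and Tarun — each takes 1/4.
Deceased: Lakshmi and Neelam. Their combined 1/2 is pooled and carried to generation 2.
At generation 2 (Kavita, Chetan, Sarita, Ishita, Falguni) there are 5 shares of (1/2)/5 = 1/10 each.
Living: Kavita, Chetan, Sarita, and Falguni — each takes 1/10.
Deceased: Ishita. That 1/10 share is carried to generation 3.
At generation 3 (Omkar, Usha, Jayant) there are 3 shares of (1/10)/3 = 1/30 each.
Living: Omkar, Usha, and Jayant — each takes 1/30.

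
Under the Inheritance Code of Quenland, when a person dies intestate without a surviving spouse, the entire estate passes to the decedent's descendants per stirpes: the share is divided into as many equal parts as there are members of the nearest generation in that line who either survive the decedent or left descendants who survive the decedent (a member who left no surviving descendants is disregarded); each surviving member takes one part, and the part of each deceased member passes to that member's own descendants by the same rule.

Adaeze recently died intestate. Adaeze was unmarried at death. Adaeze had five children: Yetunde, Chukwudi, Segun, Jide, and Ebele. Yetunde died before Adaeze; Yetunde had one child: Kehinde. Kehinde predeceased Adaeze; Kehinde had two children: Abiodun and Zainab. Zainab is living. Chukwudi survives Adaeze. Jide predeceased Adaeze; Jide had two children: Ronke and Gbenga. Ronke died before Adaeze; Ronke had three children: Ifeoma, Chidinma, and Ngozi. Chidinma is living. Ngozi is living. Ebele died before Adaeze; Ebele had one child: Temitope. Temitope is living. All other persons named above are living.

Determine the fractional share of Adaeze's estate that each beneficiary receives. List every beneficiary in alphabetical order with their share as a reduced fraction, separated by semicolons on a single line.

There is no surviving spouse, so the entire estate passes to Adaeze's descendants per stirpes.
The estate is divided into 5 equal shares of 1/5 among Yetunde, Chukwudi, Segun, Jide, Ebele.
Yetunde predeceased; the 1/5 allotted to Yetunde's branch passes to Yetunde's issue by representation.
Kehinde's line is the sole branch at this level, so the full 1/5 passes to Kehinde's issue by representation.
The 1/5 is divided into 2 equal shares of 1/10 among Abiodun, Zainab.
Abiodun is living and takes 1/10.
Zainab is living and takes 1/10.
Chukwudi is living and takes 1/5.
Segun is living and takes 1/5.
Jide predeceased; the 1/5 allotted to Jide's branch passes to Jide's issue by representation.
The 1/5 is divided into 2 equal shares of 1/10 among Ronke, Gbenga.
Ronke predeceased; the 1/10 allotted to Ronke's branch passes to Ronke's issue by representation.
The 1/10 is divided into 3 equal shares of 1/30 among Ifeoma, Chidinma, Ngozi.
Ifeoma is living and takes 1/30.
Chidinma is living and takes 1/30.
Ngozi is living and takes 1/30.
Gbenga is living and takes 1/10.
Ebele predeceased; the 1/5 allotted to Ebele's branch passes to Ebele's issue by representation.
Temitope is the sole taker at this level and receives the full 1/5.

Abiodun 1/10; Chidinma 1/30; Chukwudi 1/5; Gbenga 1/10; Ifeoma 1/30; Ngozi 1/30; Segun 1/5; Temitope 1/5; Zainab 1/10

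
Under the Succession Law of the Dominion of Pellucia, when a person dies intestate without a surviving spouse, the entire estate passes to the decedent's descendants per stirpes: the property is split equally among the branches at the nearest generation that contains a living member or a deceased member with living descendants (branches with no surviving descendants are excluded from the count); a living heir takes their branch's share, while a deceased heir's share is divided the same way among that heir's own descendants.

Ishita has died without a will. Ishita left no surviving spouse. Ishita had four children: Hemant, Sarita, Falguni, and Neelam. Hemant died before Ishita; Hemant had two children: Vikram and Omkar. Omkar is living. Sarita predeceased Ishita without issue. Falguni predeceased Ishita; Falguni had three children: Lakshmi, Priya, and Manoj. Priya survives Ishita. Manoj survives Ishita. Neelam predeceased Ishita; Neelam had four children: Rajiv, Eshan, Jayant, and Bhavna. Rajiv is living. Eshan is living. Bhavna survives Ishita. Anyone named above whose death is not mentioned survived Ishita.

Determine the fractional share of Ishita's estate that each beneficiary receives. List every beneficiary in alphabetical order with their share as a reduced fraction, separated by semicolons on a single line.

There is no surviving spouse, so the entire estate passes to Ishita's descendants per stirpes.
Sarita left no surviving issue, so that branch lapses and is disregarded.
The estate is divided into 3 equal shares of 1/3 among Hemant, Falguni, Neelam.
Hemant predeceased; the 1/3 allotted to Hemant's branch passes to Hemant's issue by representation.
The 1/3 is divided into 2 equal shares of 1/6 among Vikram, Omkar.
Vikram is living and takes 1/6.
Omkar is living and takes 1/6.
Falguni predeceased; the 1/3 allotted to Falguni's branch passes to Falguni's issue by representation.
The 1/3 is divided into 3 equal shares of 1/9 among Lakshmi, Priya, Manoj.
Lakshmi is living and takes 1/9.
Priya is living and takes 1/9.
Manoj is living and takes 1/9.
Neelam predeceased; the 1/3 allotted to Neelam's branch passes to Neelam's issue by representation.
The 1/3 is divided into 4 equal shares of 1/12 among Rajiv, Eshan, Jayant, Bhavna.
Rajiv is living and takes 1/12.
Eshan is living and takes 1/12.
Jayant is living and takes 1/12.
Bhavna is living and takes 1/12.

Bhavna 1/12; Eshan 1/12; Jayant 1/12; Lakshmi 1/9; Manoj 1/9; Omkar 1/6; Priya 1/9; Rajiv 1/12; Vikram 1/6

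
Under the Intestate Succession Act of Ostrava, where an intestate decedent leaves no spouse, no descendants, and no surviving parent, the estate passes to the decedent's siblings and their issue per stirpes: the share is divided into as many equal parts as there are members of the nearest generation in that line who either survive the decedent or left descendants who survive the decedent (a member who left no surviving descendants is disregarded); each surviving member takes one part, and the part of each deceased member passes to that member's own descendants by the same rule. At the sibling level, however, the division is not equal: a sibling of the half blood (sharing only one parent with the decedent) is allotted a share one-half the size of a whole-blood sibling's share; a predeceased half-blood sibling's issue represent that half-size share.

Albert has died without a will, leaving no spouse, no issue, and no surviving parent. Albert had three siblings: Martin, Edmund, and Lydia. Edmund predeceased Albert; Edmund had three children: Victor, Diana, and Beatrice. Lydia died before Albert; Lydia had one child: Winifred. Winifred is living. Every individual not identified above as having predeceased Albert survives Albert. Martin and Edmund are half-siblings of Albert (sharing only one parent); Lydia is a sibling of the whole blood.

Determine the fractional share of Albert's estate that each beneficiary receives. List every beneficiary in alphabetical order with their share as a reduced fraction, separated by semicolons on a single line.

Beatrice 1/12; Diana 1/12; Martin 1/4; Victor 1/12; Winifred 1/2

No spouse, descendants, or parent survives, so the estate passes to Albert's siblings per stirpes.
Half-blood siblings count for one-half the weight of whole-blood siblings at the initial division.
Dividing 1 in proportion to weights (total weight 2): Martin (weight 1/2) → 1/4; Edmund (weight 1/2) → 1/4; Lydia (weight 1) → 1/2.
Martin is living and takes 1/4.
Edmund predeceased; the 1/4 allotted to Edmund's branch passes to Edmund's issue by representation.
The 1/4 is divided into 3 equal shares of 1/12 among Victor, Diana, Beatrice.
Victor is living and takes 1/12.
Diana is living and takes 1/12.
Beatrice is living and takes 1/12.
Lydia predeceased; the 1/2 allotted to Lydia's branch passes to Lydia's issue by representation.
Winifred is the sole taker at this level and receives the full 1/2.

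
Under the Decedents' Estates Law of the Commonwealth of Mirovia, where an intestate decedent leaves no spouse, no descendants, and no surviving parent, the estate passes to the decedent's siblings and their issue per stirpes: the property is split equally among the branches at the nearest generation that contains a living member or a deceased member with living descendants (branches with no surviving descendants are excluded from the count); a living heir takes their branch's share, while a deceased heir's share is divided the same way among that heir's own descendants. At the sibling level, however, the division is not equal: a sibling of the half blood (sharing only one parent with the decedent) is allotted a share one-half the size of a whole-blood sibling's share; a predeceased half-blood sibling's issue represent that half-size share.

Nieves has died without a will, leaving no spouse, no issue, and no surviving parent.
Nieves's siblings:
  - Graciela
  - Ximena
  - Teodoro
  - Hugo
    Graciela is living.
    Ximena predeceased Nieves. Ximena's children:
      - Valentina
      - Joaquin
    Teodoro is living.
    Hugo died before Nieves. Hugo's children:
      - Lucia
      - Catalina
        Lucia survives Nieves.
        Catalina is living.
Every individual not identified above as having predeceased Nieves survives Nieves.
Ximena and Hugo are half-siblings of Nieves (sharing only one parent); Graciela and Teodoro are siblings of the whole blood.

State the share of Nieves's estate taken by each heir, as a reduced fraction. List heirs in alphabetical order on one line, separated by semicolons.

No spouse, descendants, or parent survives, so the estate passes to Nieves's siblings per stirpes.
Half-blood siblings count for one-half the weight of whole-blood siblings at the initial division.
Dividing 1 in proportion to weights (total weight 3): Graciela (weight 1) → 1/3; Ximena (weight 1/2) → 1/6; Teodoro (weight 1) → 1/3; Hugo (weight 1/2) → 1/6.
Graciela is living and takes 1/3.
Ximena predeceased; the 1/6 allotted to Ximena's branch passes to Ximena's issue by representation.
The 1/6 is divided into 2 equal shares of 1/12 among Valentina, Joaquin.
Valentina is living and takes 1/12.
Joaquin is living and takes 1/12.
Teodoro is living and takes 1/3.
Hugo predeceased; the 1/6 allotted to Hugo's branch passes to Hugo's issue by representation.
The 1/6 is divided into 2 equal shares of 1/12 among Lucia, Catalina.
Lucia is living and takes 1/12.
Catalina is living and takes 1/12.

Catalina 1/12; Graciela 1/3; Joaquin 1/12; Lucia 1/12; Teodoro 1/3; Valentina 1/12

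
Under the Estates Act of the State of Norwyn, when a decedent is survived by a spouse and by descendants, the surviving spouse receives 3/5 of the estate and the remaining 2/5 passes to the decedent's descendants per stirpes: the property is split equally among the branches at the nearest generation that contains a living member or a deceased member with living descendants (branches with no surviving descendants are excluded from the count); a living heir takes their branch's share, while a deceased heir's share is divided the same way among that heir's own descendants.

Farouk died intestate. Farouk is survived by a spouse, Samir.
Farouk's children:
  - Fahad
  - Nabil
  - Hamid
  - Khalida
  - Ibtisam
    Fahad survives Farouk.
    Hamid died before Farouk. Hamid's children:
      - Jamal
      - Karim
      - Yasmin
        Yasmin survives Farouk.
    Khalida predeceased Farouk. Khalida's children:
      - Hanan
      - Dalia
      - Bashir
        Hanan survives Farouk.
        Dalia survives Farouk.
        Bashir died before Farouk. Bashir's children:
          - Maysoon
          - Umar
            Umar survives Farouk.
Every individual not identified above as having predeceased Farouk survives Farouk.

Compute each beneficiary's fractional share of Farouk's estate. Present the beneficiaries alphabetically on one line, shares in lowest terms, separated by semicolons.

Samir, as surviving spouse, takes 3/5.
The remaining 2/5 passes to Farouk's descendants per stirpes.
The 2/5 is divided into 5 equal shares of 2/25 among Fahad, Nabil, Hamid, Khalida, Ibtisam.
Fahad is living and takes 2/25.
Nabil is living and takes 2/25.
Hamid predeceased; the 2/25 allotted to Hamid's branch passes to Hamid's issue by representation.
The 2/25 is divided into 3 equal shares of 2/75 among Jamal, Karim, Yasmin.
Jamal is living and takes 2/75.
Karim is living and takes 2/75.
Yasmin is living and takes 2/75.
Khalida predeceased; the 2/25 allotted to Khalida's branch passes to Khalida's issue by representation.
The 2/25 is divided into 3 equal shares of 2/75 among Hanan, Dalia, Bashir.
Hanan is living and takes 2/75.
Dalia is living and takes 2/75.
Bashir predeceased; the 2/75 allotted to Bashir's branch passes to Bashir's issue by representation.
The 2/75 is divided into 2 equal shares of 1/75 among Maysoon, Umar.
Maysoon is living and takes 1/75.
Umar is living and takes 1/75.
Ibtisam is living and takes 2/25.

Dalia 2/75; Fahad 2/25; Hanan 2/75; Ibtisam 2/25; Jamal 2/75; Karim 2/75; Maysoon 1/75; Nabil 2/25; Samir 3/5; Umar 1/75; Yasmin 2/75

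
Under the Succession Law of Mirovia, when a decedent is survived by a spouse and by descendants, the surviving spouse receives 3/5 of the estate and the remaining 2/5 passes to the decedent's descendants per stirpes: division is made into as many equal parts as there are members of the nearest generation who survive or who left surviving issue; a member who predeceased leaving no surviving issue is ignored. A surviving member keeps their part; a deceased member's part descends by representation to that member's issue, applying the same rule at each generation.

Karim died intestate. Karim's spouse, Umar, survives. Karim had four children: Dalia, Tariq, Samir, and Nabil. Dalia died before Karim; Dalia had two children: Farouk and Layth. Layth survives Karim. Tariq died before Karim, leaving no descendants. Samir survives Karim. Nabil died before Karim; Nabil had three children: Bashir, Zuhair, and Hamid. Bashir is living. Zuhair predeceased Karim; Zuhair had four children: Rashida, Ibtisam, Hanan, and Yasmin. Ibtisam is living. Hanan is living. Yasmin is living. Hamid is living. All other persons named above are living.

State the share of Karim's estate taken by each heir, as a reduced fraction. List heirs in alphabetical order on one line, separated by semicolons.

Umar, as surviving spouse, takes 3/5.
The remaining 2/5 passes to Karim's descendants per stirpes.
Tariq left no surviving issue, so that branch lapses and is disregarded.
The 2/5 is divided into 3 equal shares of 2/15 among Dalia, Samir, Nabil.
Dalia predeceased; the 2/15 allotted to Dalia's branch passes to Dalia's issue by representation.
The 2/15 is divided into 2 equal shares of 1/15 among Farouk, Layth.
Farouk is living and takes 1/15.
Layth is living and takes 1/15.
Samir is living and takes 2/15.
Nabil predeceased; the 2/15 allotted to Nabil's branch passes to Nabil's issue by representation.
The 2/15 is divided into 3 equal shares of 2/45 among Bashir, Zuhair, Hamid.
Bashir is living and takes 2/45.
Zuhair predeceased; the 2/45 allotted to Zuhair's branch passes to Zuhair's issue by representation.
The 2/45 is divided into 4 equal shares of 1/90 among Rashida, Ibtisam, Hanan, Yasmin.
Rashida is living and takes 1/90.
Ibtisam is living and takes 1/90.
Hanan is living and takes 1/90.
Yasmin is living and takes 1/90.
Hamid is living and takes 2/45.

Bashir 2/45; Farouk 1/15; Hamid 2/45; Hanan 1/90; Ibtisam 1/90; Layth 1/15; Rashida 1/90; Samir 2/15; Umar 3/5; Yasmin 1/90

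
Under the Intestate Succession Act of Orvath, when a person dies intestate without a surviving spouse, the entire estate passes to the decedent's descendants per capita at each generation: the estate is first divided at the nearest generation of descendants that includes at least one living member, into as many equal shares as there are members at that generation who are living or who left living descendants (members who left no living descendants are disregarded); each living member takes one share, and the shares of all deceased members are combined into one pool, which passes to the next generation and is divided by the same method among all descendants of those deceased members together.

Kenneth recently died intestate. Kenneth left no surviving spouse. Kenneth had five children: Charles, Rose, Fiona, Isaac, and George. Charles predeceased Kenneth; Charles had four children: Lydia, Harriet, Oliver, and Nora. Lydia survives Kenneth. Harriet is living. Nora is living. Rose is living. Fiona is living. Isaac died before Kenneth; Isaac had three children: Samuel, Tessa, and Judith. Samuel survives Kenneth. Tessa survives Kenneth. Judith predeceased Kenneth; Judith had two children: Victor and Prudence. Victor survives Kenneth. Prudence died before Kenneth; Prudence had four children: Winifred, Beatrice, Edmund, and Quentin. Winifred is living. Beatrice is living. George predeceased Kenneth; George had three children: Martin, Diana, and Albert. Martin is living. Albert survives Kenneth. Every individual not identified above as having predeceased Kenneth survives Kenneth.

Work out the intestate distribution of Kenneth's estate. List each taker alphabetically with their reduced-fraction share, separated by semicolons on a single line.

There is no surviving spouse, so the entire estate passes to Kenneth's descendants per capita at each generation.
At generation 1 (Charles, Rose, Fiona, Isaac, George) there are 5 shares of (1)/5 = 1/5 each.
Living: Rose and Fiona — each takes 1/5.
Deceased: Charles, Isaac, and George. Their combined 3/5 is pooled and carried to generation 2.
At generation 2 (Lydia, Harriet, Oliver, Nora, Samuel, Tessa, Judith, Martin, Diana, Albert) there are 10 shares of (3/5)/10 = 3/50 each.
Living: Lydia, Harriet, Oliver, Nora, Samuel, Tessa, Martin, Diana, and Albert — each takes 3/50.
Deceased: Judith. That 3/50 share is carried to generation 3.
At generation 3 (Victor, Prudence) there are 2 shares of (3/50)/2 = 3/100 each.
Living: Victor — each takes 3/100.
Deceased: Prudence. That 3/100 share is carried to generation 4.
At generation 4 (Winifred, Beatrice, Edmund, Quentin) there are 4 shares of (3/100)/4 = 3/400 each.
Living: Winifred, Beatrice, Edmund, and Quentin — each takes 3/400.

Albert 3/50; Beatrice 3/400; Diana 3/50; Edmund 3/400; Fiona 1/5; Harriet 3/50; Lydia 3/50; Martin 3/50; Nora 3/50; Oliver 3/50; Quentin 3/400; Rose 1/5; Samuel 3/50; Tessa 3/50; Victor 3/100; Winifred 3/400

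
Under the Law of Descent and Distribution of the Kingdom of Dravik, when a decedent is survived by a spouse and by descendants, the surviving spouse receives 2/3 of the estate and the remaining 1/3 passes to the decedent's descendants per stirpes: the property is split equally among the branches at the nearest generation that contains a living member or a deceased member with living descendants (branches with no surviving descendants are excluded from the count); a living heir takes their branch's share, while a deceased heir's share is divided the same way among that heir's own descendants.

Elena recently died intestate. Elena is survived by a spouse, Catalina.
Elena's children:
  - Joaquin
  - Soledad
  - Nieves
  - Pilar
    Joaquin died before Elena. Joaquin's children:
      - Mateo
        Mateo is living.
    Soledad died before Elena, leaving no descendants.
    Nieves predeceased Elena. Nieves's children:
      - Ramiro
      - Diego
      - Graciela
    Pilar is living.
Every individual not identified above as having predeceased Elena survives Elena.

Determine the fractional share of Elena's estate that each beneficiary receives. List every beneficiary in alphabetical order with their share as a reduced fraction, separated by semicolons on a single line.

Catalina 2/3; Diego 1/27; Graciela 1/27; Mateo 1/9; Pilar 1/9; Ramiro 1/27

Catalina, as surviving spouse, takes 2/3.
The remaining 1/3 passes to Elena's descendants per stirpes.
Soledad left no surviving issue, so that branch lapses and is disregarded.
The 1/3 is divided into 3 equal shares of 1/9 among Joaquin, Nieves, Pilar.
Joaquin predeceased; the 1/9 allotted to Joaquin's branch passes to Joaquin's issue by representation.
Mateo is the sole taker at this level and receives the full 1/9.
Nieves predeceased; the 1/9 allotted to Nieves's branch passes to Nieves's issue by representation.
The 1/9 is divided into 3 equal shares of 1/27 among Ramiro, Diego, Graciela.
Ramiro is living and takes 1/27.
Diego is living and takes 1/27.
Graciela is living and takes 1/27.
Pilar is living and takes 1/9.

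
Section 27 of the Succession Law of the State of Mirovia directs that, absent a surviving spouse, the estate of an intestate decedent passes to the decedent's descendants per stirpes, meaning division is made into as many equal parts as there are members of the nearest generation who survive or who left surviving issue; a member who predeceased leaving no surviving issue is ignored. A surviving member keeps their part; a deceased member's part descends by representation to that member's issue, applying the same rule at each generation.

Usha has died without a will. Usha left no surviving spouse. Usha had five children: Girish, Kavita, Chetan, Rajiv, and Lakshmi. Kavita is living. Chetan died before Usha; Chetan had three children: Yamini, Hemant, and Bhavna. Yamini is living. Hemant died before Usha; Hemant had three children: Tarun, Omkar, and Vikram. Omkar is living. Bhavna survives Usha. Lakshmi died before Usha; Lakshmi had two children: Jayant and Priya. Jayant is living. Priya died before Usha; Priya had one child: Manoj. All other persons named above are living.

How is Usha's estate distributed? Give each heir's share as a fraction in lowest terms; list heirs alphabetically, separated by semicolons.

Bhavna 1/15; Girish 1/5; Jayant 1/10; Kavita 1/5; Manoj 1/10; Omkar 1/45; Rajiv 1/5; Tarun 1/45; Vikram 1/45; Yamini 1/15

There is no surviving spouse, so the entire estate passes to Usha's descendants per stirpes.
The estate is divided into 5 equal shares of 1/5 among Girish, Kavita, Chetan, Rajiv, Lakshmi.
Girish is living and takes 1/5.
Kavita is living and takes 1/5.
Chetan predeceased; the 1/5 allotted to Chetan's branch passes to Chetan's issue by representation.
The 1/5 is divided into 3 equal shares of 1/15 among Yamini, Hemant, Bhavna.
Yamini is living and takes 1/15.
Hemant predeceased; the 1/15 allotted to Hemant's branch passes to Hemant's issue by representation.
The 1/15 is divided into 3 equal shares of 1/45 among Tarun, Omkar, Vikram.
Tarun is living and takes 1/45.
Omkar is living and takes 1/45.
Vikram is living and takes 1/45.
Bhavna is living and takes 1/15.
Rajiv is living and takes 1/5.
Lakshmi predeceased; the 1/5 allotted to Lakshmi's branch passes to Lakshmi's issue by representation.
The 1/5 is divided into 2 equal shares of 1/10 among Jayant, Priya.
Jayant is living and takes 1/10.
Priya predeceased; the 1/10 allotted to Priya's branch passes to Priya's issue by representation.
Manoj is the sole taker at this level and receives the full 1/10.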